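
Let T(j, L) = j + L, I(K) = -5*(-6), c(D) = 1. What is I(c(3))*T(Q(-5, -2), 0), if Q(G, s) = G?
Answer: -150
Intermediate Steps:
I(K) = 30
T(j, L) = L + j
I(c(3))*T(Q(-5, -2), 0) = 30*(0 - 5) = 30*(-5) = -150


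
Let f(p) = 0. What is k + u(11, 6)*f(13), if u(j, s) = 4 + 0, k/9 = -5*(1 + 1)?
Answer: -90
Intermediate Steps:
k = -90 (k = 9*(-5*(1 + 1)) = 9*(-5*2) = 9*(-10) = -90)
u(j, s) = 4
k + u(11, 6)*f(13) = -90 + 4*0 = -90 + 0 = -90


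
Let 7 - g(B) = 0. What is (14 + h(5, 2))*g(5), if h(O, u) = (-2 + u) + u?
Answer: 112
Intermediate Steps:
h(O, u) = -2 + 2*u
g(B) = 7 (g(B) = 7 - 1*0 = 7 + 0 = 7)
(14 + h(5, 2))*g(5) = (14 + (-2 + 2*2))*7 = (14 + (-2 + 4))*7 = (14 + 2)*7 = 16*7 = 112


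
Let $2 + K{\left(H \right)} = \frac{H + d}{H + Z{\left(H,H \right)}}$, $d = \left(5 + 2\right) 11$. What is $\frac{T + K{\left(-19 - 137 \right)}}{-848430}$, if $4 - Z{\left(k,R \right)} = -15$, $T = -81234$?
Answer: $\frac{3709751}{38744970} \approx 0.095748$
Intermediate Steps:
$Z{\left(k,R \right)} = 19$ ($Z{\left(k,R \right)} = 4 - -15 = 4 + 15 = 19$)
$d = 77$ ($d = 7 \cdot 11 = 77$)
$K{\left(H \right)} = -2 + \frac{77 + H}{19 + H}$ ($K{\left(H \right)} = -2 + \frac{H + 77}{H + 19} = -2 + \frac{77 + H}{19 + H}$)
$\frac{T + K{\left(-19 - 137 \right)}}{-848430} = \frac{-81234 + \frac{39 - \left(-19 - 137\right)}{19 - 156}}{-848430} = \left(-81234 + \frac{39 - \left(-19 - 137\right)}{19 - 156}\right) \left(- \frac{1}{848430}\right) = \left(-81234 + \frac{39 - -156}{19 - 156}\right) \left(- \frac{1}{848430}\right) = \left(-81234 + \frac{39 + 156}{-137}\right) \left(- \frac{1}{848430}\right) = \left(-81234 - \frac{195}{137}\right) \left(- \frac{1}{848430}\right) = \left(- \frac{11129253}{137}\right) \left(- \frac{1}{848430}\right) = \frac{3709751}{38744970}$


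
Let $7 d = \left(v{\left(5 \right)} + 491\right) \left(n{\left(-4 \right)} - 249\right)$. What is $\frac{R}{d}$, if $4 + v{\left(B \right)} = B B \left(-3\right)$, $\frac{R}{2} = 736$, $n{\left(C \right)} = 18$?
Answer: $- \frac{368}{3399} \approx -0.10827$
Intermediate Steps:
$R = 1472$ ($R = 2 \cdot 736 = 1472$)
$v{\left(B \right)} = -4 - 3 B^{2}$ ($v{\left(B \right)} = -4 + B B \left(-3\right) = -4 + B^{2} \left(-3\right) = -4 - 3 B^{2}$)
$d = -13596$ ($d = \frac{\left(\left(-4 - 3 \cdot 5^{2}\right) + 491\right) \left(18 - 249\right)}{7} = \frac{\left(\left(-4 - 75\right) + 491\right) \left(-231\right)}{7} = \frac{\left(-79 + 491\right) \left(-231\right)}{7} = \frac{412 \left(-231\right)}{7} = \frac{1}{7} \left(-95172\right) = -13596$)
$\frac{R}{d} = \frac{1472}{-13596} = 1472 \left(- \frac{1}{13596}\right) = - \frac{368}{3399}$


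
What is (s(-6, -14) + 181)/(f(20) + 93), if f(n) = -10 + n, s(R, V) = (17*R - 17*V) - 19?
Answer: 298/103 ≈ 2.8932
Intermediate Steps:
s(R, V) = -19 - 17*V + 17*R (s(R, V) = (-17*V + 17*R) - 19 = -19 - 17*V + 17*R)
(s(-6, -14) + 181)/(f(20) + 93) = ((-19 - 17*(-14) + 17*(-6)) + 181)/((-10 + 20) + 93) = ((-19 + 238 - 102) + 181)/(10 + 93) = (117 + 181)/103 = 298*(1/103) = 298/103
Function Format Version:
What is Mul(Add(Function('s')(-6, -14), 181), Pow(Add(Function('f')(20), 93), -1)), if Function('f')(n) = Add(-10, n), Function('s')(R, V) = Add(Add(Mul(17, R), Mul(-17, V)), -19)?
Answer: Rational(298, 103) ≈ 2.8932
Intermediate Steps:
Function('s')(R, V) = Add(-19, Mul(-17, V), Mul(17, R)) (Function('s')(R, V) = Add(Add(Mul(-17, V), Mul(17, R)), -19) = Add(-19, Mul(-17, V), Mul(17, R)))
Mul(Add(Function('s')(-6, -14), 181), Pow(Add(Function('f')(20), 93), -1)) = Mul(Add(Add(-19, Mul(-17, -14), Mul(17, -6)), 181), Pow(Add(Add(-10, 20), 93), -1)) = Mul(Add(Add(-19, 238, -102), 181), Pow(Add(10, 93), -1)) = Mul(Add(117, 181), Pow(103, -1)) = Mul(298, Rational(1, 103)) = Rational(298, 103)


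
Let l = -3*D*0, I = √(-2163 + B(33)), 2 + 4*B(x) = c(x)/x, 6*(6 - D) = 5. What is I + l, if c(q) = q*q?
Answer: I*√8621/2 ≈ 46.425*I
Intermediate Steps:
c(q) = q²
D = 31/6 (D = 6 - ⅙*5 = 6 - ⅚ = 31/6 ≈ 5.1667)
B(x) = -½ + x/4 (B(x) = -½ + (x²/x)/4 = -½ + x/4)
I = I*√8621/2 (I = √(-2163 + (-½ + (¼)*33)) = √(-2163 + (-½ + 33/4)) = √(-2163 + 31/4) = √(-8621/4) = I*√8621/2 ≈ 46.425*I)
l = 0 (l = -3*31/6*0 = -31/2*0 = 0)
I + l = I*√8621/2 + 0 = I*√8621/2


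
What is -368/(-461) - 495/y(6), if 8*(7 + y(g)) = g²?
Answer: 91646/461 ≈ 198.80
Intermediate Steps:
y(g) = -7 + g²/8
-368/(-461) - 495/y(6) = -368/(-461) - 495/(-7 + (⅛)*6²) = -368*(-1/461) - 495/(-7 + (⅛)*36) = 368/461 - 495/(-7 + 9/2) = 368/461 - 495/(-5/2) = 368/461 - 495*(-⅖) = 368/461 + 198 = 91646/461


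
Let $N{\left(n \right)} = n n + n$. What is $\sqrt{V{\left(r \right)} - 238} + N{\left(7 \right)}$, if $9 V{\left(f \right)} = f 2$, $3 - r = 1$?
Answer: $56 + \frac{i \sqrt{2138}}{3} \approx 56.0 + 15.413 i$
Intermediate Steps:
$N{\left(n \right)} = n + n^{2}$ ($N{\left(n \right)} = n^{2} + n = n + n^{2}$)
$r = 2$ ($r = 3 - 1 = 2$)
$V{\left(f \right)} = \frac{2 f}{9}$ ($V{\left(f \right)} = \frac{f 2}{9} = \frac{2 f}{9}$)
$\sqrt{V{\left(r \right)} - 238} + N{\left(7 \right)} = \sqrt{\frac{2}{9} \cdot 2 - 238} + 7 \left(1 + 7\right) = \sqrt{\frac{4}{9} - 238} + 7 \cdot 8 = \sqrt{- \frac{2138}{9}} + 56 = \frac{i \sqrt{2138}}{3} + 56 = 56 + \frac{i \sqrt{2138}}{3}$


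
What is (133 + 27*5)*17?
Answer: 4556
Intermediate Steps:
(133 + 27*5)*17 = (133 + 135)*17 = 268*17 = 4556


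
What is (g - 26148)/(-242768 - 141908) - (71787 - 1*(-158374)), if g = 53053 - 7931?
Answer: -44268715905/192338 ≈ -2.3016e+5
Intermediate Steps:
g = 45122
(g - 26148)/(-242768 - 141908) - (71787 - 1*(-158374)) = (45122 - 26148)/(-242768 - 141908) - (71787 - 1*(-158374)) = 18974/(-384676) - (71787 + 158374) = 18974*(-1/384676) - 1*230161 = -9487/192338 - 230161 = -44268715905/192338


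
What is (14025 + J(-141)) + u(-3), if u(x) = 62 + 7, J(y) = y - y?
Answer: 14094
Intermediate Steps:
J(y) = 0
u(x) = 69
(14025 + J(-141)) + u(-3) = (14025 + 0) + 69 = 14025 + 69 = 14094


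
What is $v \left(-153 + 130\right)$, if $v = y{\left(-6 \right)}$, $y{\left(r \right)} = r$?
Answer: $138$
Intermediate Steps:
$v = -6$
$v \left(-153 + 130\right) = - 6 \left(-153 + 130\right) = \left(-6\right) \left(-23\right) = 138$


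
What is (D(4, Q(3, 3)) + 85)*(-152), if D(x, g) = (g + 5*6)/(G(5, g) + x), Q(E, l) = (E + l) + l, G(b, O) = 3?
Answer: -96368/7 ≈ -13767.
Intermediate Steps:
Q(E, l) = E + 2*l
D(x, g) = (30 + g)/(3 + x) (D(x, g) = (g + 5*6)/(3 + x) = (g + 30)/(3 + x) = (30 + g)/(3 + x))
(D(4, Q(3, 3)) + 85)*(-152) = ((30 + (3 + 2*3))/(3 + 4) + 85)*(-152) = ((30 + (3 + 6))/7 + 85)*(-152) = ((30 + 9)/7 + 85)*(-152) = ((1/7)*39 + 85)*(-152) = (39/7 + 85)*(-152) = (634/7)*(-152) = -96368/7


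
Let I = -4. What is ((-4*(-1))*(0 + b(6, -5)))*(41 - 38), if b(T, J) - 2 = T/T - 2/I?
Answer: 42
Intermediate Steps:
b(T, J) = 7/2 (b(T, J) = 2 + (T/T - 2/(-4)) = 2 + (1 - 2*(-1/4)) = 2 + (1 + 1/2) = 2 + 3/2 = 7/2)
((-4*(-1))*(0 + b(6, -5)))*(41 - 38) = ((-4*(-1))*(0 + 7/2))*(41 - 38) = (4*(7/2))*3 = 14*3 = 42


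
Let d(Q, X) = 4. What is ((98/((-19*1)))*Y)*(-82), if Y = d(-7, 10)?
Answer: 32144/19 ≈ 1691.8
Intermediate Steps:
Y = 4
((98/((-19*1)))*Y)*(-82) = ((98/((-19*1)))*4)*(-82) = ((98/(-19))*4)*(-82) = ((98*(-1/19))*4)*(-82) = -98/19*4*(-82) = -392/19*(-82) = 32144/19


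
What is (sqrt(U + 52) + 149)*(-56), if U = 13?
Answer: -8344 - 56*sqrt(65) ≈ -8795.5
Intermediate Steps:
(sqrt(U + 52) + 149)*(-56) = (sqrt(13 + 52) + 149)*(-56) = (sqrt(65) + 149)*(-56) = (149 + sqrt(65))*(-56) = -8344 - 56*sqrt(65)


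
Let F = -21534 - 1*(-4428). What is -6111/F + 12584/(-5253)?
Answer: -61053607/29952606 ≈ -2.0383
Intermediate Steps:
F = -17106 (F = -21534 + 4428 = -17106)
-6111/F + 12584/(-5253) = -6111/(-17106) + 12584/(-5253) = -6111*(-1/17106) + 12584*(-1/5253) = 2037/5702 - 12584/5253 = -61053607/29952606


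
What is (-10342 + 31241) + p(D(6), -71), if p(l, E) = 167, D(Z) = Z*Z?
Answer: 21066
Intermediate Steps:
D(Z) = Z²
(-10342 + 31241) + p(D(6), -71) = (-10342 + 31241) + 167 = 20899 + 167 = 21066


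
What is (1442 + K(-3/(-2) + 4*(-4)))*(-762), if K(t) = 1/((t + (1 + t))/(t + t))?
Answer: -15394305/14 ≈ -1.0996e+6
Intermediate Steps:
K(t) = 2*t/(1 + 2*t) (K(t) = 1/((1 + 2*t)/((2*t))) = 1/((1 + 2*t)*(1/(2*t))) = 1/((1 + 2*t)/(2*t)) = 2*t/(1 + 2*t))
(1442 + K(-3/(-2) + 4*(-4)))*(-762) = (1442 + 2*(-3/(-2) + 4*(-4))/(1 + 2*(-3/(-2) + 4*(-4))))*(-762) = (1442 + 2*(-3*(-1/2) - 16)/(1 + 2*(-3*(-1/2) - 16)))*(-762) = (1442 + 2*(3/2 - 16)/(1 + 2*(3/2 - 16)))*(-762) = (1442 + 2*(-29/2)/(1 + 2*(-29/2)))*(-762) = (1442 + 2*(-29/2)/(1 - 29))*(-762) = (1442 + 2*(-29/2)/(-28))*(-762) = (1442 + 2*(-29/2)*(-1/28))*(-762) = (1442 + 29/28)*(-762) = (40405/28)*(-762) = -15394305/14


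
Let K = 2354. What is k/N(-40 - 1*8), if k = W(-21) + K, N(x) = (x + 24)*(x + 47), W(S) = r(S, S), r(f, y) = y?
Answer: 2333/24 ≈ 97.208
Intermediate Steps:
W(S) = S
N(x) = (24 + x)*(47 + x)
k = 2333 (k = -21 + 2354 = 2333)
k/N(-40 - 1*8) = 2333/(1128 + (-40 - 1*8)² + 71*(-40 - 1*8)) = 2333/(1128 + (-40 - 8)² + 71*(-40 - 8)) = 2333/(1128 + (-48)² + 71*(-48)) = 2333/(1128 + 2304 - 3408) = 2333/24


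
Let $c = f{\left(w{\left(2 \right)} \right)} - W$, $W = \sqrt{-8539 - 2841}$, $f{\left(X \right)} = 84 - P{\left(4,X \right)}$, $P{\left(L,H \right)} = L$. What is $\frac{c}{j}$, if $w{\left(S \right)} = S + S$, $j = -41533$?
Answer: $- \frac{80}{41533} + \frac{2 i \sqrt{2845}}{41533} \approx -0.0019262 + 0.0025685 i$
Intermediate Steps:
$w{\left(S \right)} = 2 S$
$f{\left(X \right)} = 80$ ($f{\left(X \right)} = 84 - 4 = 80$)
$W = 2 i \sqrt{2845}$ ($W = \sqrt{-11380} = 2 i \sqrt{2845} \approx 106.68 i$)
$c = 80 - 2 i \sqrt{2845} \approx 80.0 - 106.68 i$
$\frac{c}{j} = \frac{80 - 2 i \sqrt{2845}}{-41533} = \left(80 - 2 i \sqrt{2845}\right) \left(- \frac{1}{41533}\right) = - \frac{80}{41533} + \frac{2 i \sqrt{2845}}{41533}$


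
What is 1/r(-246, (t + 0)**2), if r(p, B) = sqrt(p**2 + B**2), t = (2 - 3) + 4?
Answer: sqrt(6733)/20199 ≈ 0.0040623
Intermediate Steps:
t = 3 (t = -1 + 4 = 3)
r(p, B) = sqrt(B**2 + p**2)
1/r(-246, (t + 0)**2) = 1/(sqrt(((3 + 0)**2)**2 + (-246)**2)) = 1/(sqrt((3**2)**2 + 60516)) = 1/(sqrt(9**2 + 60516)) = 1/(sqrt(81 + 60516)) = 1/(sqrt(60597)) = 1/(3*sqrt(6733)) = sqrt(6733)/20199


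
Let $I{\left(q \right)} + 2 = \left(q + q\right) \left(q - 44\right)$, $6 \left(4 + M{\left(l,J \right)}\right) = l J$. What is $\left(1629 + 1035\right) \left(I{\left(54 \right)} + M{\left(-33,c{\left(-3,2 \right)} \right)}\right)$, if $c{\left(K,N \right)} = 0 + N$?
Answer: $2831832$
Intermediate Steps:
$c{\left(K,N \right)} = N$
$M{\left(l,J \right)} = -4 + \frac{J l}{6}$ ($M{\left(l,J \right)} = -4 + \frac{l J}{6} = -4 + \frac{J l}{6}$)
$I{\left(q \right)} = -2 + 2 q \left(-44 + q\right)$ ($I{\left(q \right)} = -2 + \left(q + q\right) \left(q - 44\right) = -2 + 2 q \left(-44 + q\right)$)
$\left(1629 + 1035\right) \left(I{\left(54 \right)} + M{\left(-33,c{\left(-3,2 \right)} \right)}\right) = \left(1629 + 1035\right) \left(\left(-2 - 4752 + 2 \cdot 54^{2}\right) + \left(-4 + \frac{1}{6} \cdot 2 \left(-33\right)\right)\right) = 2664 \left(\left(-2 - 4752 + 2 \cdot 2916\right) - 15\right) = 2664 \left(\left(-2 - 4752 + 5832\right) - 15\right) = 2664 \left(1078 - 15\right) = 2664 \cdot 1063 = 2831832$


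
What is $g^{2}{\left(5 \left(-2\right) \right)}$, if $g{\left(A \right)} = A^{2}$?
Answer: $10000$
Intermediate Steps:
$g^{2}{\left(5 \left(-2\right) \right)} = \left(\left(5 \left(-2\right)\right)^{2}\right)^{2} = \left(\left(-10\right)^{2}\right)^{2} = 100^{2} = 10000$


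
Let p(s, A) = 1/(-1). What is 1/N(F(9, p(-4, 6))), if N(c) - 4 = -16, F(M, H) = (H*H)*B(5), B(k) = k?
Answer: -1/12 ≈ -0.083333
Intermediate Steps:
p(s, A) = -1
F(M, H) = 5*H² (F(M, H) = (H*H)*5 = H²*5 = 5*H²)
N(c) = -12 (N(c) = 4 - 16 = -12)
1/N(F(9, p(-4, 6))) = 1/(-12) = -1/12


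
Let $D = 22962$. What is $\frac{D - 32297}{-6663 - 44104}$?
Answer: $\frac{9335}{50767} \approx 0.18388$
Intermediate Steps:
$\frac{D - 32297}{-6663 - 44104} = \frac{22962 - 32297}{-6663 - 44104} = - \frac{9335}{-50767} = \left(-9335\right) \left(- \frac{1}{50767}\right) = \frac{9335}{50767}$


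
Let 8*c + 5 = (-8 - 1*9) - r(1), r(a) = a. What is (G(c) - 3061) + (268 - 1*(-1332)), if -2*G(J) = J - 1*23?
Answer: -23169/16 ≈ -1448.1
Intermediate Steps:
c = -23/8 (c = -5/8 + ((-8 - 1*9) - 1*1)/8 = -5/8 + ((-8 - 9) - 1)/8 = -5/8 + (-17 - 1)/8 = -5/8 + (⅛)*(-18) = -5/8 - 9/4 = -23/8 ≈ -2.8750)
G(J) = 23/2 - J/2 (G(J) = -(J - 1*23)/2 = -(J - 23)/2 = -(-23 + J)/2 = 23/2 - J/2)
(G(c) - 3061) + (268 - 1*(-1332)) = ((23/2 - ½*(-23/8)) - 3061) + (268 - 1*(-1332)) = ((23/2 + 23/16) - 3061) + (268 + 1332) = (207/16 - 3061) + 1600 = -48769/16 + 1600 = -23169/16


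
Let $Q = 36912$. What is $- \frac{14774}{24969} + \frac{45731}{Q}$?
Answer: $\frac{66279939}{102406192} \approx 0.64723$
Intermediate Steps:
$- \frac{14774}{24969} + \frac{45731}{Q} = - \frac{14774}{24969} + \frac{45731}{36912} = \frac{66279939}{102406192}$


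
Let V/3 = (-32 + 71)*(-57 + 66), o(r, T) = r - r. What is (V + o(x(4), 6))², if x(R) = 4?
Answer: 1108809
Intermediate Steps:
o(r, T) = 0
V = 1053 (V = 3*((-32 + 71)*(-57 + 66)) = 3*(39*9) = 3*351 = 1053)
(V + o(x(4), 6))² = (1053 + 0)² = 1053² = 1108809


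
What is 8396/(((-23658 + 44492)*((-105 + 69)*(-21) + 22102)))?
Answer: 2099/119055893 ≈ 1.7630e-5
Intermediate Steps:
8396/(((-23658 + 44492)*((-105 + 69)*(-21) + 22102))) = 8396/((20834*(-36*(-21) + 22102))) = 8396/((20834*(756 + 22102))) = 8396/((20834*22858)) = 8396/476223572 = 8396*(1/476223572) = 2099/119055893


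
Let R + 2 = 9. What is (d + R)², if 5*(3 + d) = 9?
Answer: 841/25 ≈ 33.640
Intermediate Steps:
d = -6/5 (d = -3 + (⅕)*9 = -3 + 9/5 = -6/5 ≈ -1.2000)
R = 7 (R = -2 + 9 = 7)
(d + R)² = (-6/5 + 7)² = (29/5)² = 841/25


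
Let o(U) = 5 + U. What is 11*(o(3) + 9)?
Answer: 187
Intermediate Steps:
11*(o(3) + 9) = 11*((5 + 3) + 9) = 11*(8 + 9) = 11*17 = 187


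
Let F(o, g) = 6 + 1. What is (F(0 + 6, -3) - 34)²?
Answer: 729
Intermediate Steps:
F(o, g) = 7
(F(0 + 6, -3) - 34)² = (7 - 34)² = (-27)² = 729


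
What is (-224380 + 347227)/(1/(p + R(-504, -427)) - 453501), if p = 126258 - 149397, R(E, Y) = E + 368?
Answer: -2859263925/10555235776 ≈ -0.27089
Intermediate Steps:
R(E, Y) = 368 + E
p = -23139
(-224380 + 347227)/(1/(p + R(-504, -427)) - 453501) = (-224380 + 347227)/(1/(-23139 + (368 - 504)) - 453501) = 122847/(1/(-23139 - 136) - 453501) = 122847/(1/(-23275) - 453501) = 122847/(-1/23275 - 453501) = 122847/(-10555235776/23275) = 122847*(-23275/10555235776) = -2859263925/10555235776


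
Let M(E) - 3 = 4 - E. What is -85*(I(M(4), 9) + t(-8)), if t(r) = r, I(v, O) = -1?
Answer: 765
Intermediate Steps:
M(E) = 7 - E (M(E) = 3 + (4 - E) = 7 - E)
-85*(I(M(4), 9) + t(-8)) = -85*(-1 - 8) = -85*(-9) = 765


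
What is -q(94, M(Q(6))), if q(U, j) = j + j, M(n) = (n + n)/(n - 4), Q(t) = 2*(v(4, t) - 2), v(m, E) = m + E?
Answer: -16/3 ≈ -5.3333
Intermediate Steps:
v(m, E) = E + m
Q(t) = 4 + 2*t (Q(t) = 2*((t + 4) - 2) = 2*((4 + t) - 2) = 2*(2 + t) = 4 + 2*t)
M(n) = 2*n/(-4 + n) (M(n) = (2*n)/(-4 + n) = 2*n/(-4 + n))
q(U, j) = 2*j
-q(94, M(Q(6))) = -2*2*(4 + 2*6)/(-4 + (4 + 2*6)) = -2*2*(4 + 12)/(-4 + (4 + 12)) = -2*2*16/(-4 + 16) = -2*2*16/12 = -2*2*16*(1/12) = -2*8/3 = -1*16/3 = -16/3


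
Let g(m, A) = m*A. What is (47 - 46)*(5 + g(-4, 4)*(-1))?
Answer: 21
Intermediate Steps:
g(m, A) = A*m
(47 - 46)*(5 + g(-4, 4)*(-1)) = (47 - 46)*(5 + (4*(-4))*(-1)) = 1*(5 - 16*(-1)) = 1*(5 + 16) = 1*21 = 21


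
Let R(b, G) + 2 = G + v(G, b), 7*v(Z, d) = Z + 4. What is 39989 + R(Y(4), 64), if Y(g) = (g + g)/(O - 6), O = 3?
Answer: 280425/7 ≈ 40061.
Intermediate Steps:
v(Z, d) = 4/7 + Z/7 (v(Z, d) = (Z + 4)/7 = (4 + Z)/7 = 4/7 + Z/7)
Y(g) = -2*g/3 (Y(g) = (g + g)/(3 - 6) = (2*g)/(-3) = (2*g)*(-⅓) = -2*g/3)
R(b, G) = -10/7 + 8*G/7 (R(b, G) = -2 + (G + (4/7 + G/7)) = -2 + (4/7 + 8*G/7) = -10/7 + 8*G/7)
39989 + R(Y(4), 64) = 39989 + (-10/7 + (8/7)*64) = 39989 + (-10/7 + 512/7) = 39989 + 502/7 = 280425/7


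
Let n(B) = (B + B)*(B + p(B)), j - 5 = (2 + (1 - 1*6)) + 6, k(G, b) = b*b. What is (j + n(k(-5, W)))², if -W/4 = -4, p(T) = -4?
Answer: 16649257024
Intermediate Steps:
W = 16 (W = -4*(-4) = 16)
k(G, b) = b²
j = 8 (j = 5 + ((2 + (1 - 1*6)) + 6) = 5 + ((2 + (1 - 6)) + 6) = 5 + ((2 - 5) + 6) = 5 + (-3 + 6) = 5 + 3 = 8)
n(B) = 2*B*(-4 + B) (n(B) = (B + B)*(B - 4) = (2*B)*(-4 + B) = 2*B*(-4 + B))
(j + n(k(-5, W)))² = (8 + 2*16²*(-4 + 16²))² = (8 + 2*256*(-4 + 256))² = (8 + 2*256*252)² = (8 + 129024)² = 129032² = 16649257024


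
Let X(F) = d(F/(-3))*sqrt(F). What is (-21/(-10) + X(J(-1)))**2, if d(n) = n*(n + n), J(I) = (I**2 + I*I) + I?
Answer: 43681/8100 ≈ 5.3927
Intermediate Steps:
J(I) = I + 2*I**2 (J(I) = (I**2 + I**2) + I = 2*I**2 + I = I + 2*I**2)
d(n) = 2*n**2 (d(n) = n*(2*n) = 2*n**2)
X(F) = 2*F**(5/2)/9 (X(F) = (2*(F/(-3))**2)*sqrt(F) = (2*(F*(-1/3))**2)*sqrt(F) = (2*(-F/3)**2)*sqrt(F) = (2*(F**2/9))*sqrt(F) = (2*F**2/9)*sqrt(F) = 2*F**(5/2)/9)
(-21/(-10) + X(J(-1)))**2 = (-21/(-10) + 2*(-(1 + 2*(-1)))**(5/2)/9)**2 = (-21*(-1/10) + 2*(-(1 - 2))**(5/2)/9)**2 = (21/10 + 2*(-1*(-1))**(5/2)/9)**2 = (21/10 + 2*1**(5/2)/9)**2 = (21/10 + (2/9)*1)**2 = (21/10 + 2/9)**2 = (209/90)**2 = 43681/8100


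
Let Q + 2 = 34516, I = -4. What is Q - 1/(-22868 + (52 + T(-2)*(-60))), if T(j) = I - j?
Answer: 783329745/22696 ≈ 34514.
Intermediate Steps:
Q = 34514 (Q = -2 + 34516 = 34514)
T(j) = -4 - j
Q - 1/(-22868 + (52 + T(-2)*(-60))) = 34514 - 1/(-22868 + (52 + (-4 - 1*(-2))*(-60))) = 34514 - 1/(-22868 + (52 + (-4 + 2)*(-60))) = 34514 - 1/(-22868 + (52 - 2*(-60))) = 34514 - 1/(-22868 + (52 + 120)) = 34514 - 1/(-22868 + 172) = 34514 - 1/(-22696) = 34514 - 1*(-1/22696) = 34514 + 1/22696 = 783329745/22696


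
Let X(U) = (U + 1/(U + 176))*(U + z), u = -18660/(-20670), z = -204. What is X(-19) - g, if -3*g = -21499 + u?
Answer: -950987611/324519 ≈ -2930.5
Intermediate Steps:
u = 622/689 (u = -18660*(-1/20670) = 622/689 ≈ 0.90276)
X(U) = (-204 + U)*(U + 1/(176 + U)) (X(U) = (U + 1/(U + 176))*(U - 204) = (U + 1/(176 + U))*(-204 + U) = (-204 + U)*(U + 1/(176 + U)))
g = 14812189/2067 (g = -(-21499 + 622/689)/3 = -1/3*(-14812189/689) = 14812189/2067 ≈ 7166.0)
X(-19) - g = (-204 + (-19)**3 - 35903*(-19) - 28*(-19)**2)/(176 - 19) - 1*14812189/2067 = (-204 - 6859 + 682157 - 28*361)/157 - 14812189/2067 = (-204 - 6859 + 682157 - 10108)/157 - 14812189/2067 = (1/157)*664986 - 14812189/2067 = 664986/157 - 14812189/2067 = -950987611/324519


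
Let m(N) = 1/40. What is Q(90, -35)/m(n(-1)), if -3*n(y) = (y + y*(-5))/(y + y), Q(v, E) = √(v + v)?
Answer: 240*√5 ≈ 536.66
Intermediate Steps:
Q(v, E) = √2*√v (Q(v, E) = √(2*v) = √2*√v)
n(y) = ⅔ (n(y) = -(y + y*(-5))/(3*(y + y)) = -(y - 5*y)/(3*(2*y)) = -(-4*y)*1/(2*y)/3 = -⅓*(-2) = ⅔)
m(N) = 1/40
Q(90, -35)/m(n(-1)) = (√2*√90)/(1/40) = (√2*(3*√10))*40 = (6*√5)*40 = 240*√5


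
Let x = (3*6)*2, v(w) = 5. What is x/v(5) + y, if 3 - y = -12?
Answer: 111/5 ≈ 22.200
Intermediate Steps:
y = 15 (y = 3 - 1*(-12) = 3 + 12 = 15)
x = 36 (x = 18*2 = 36)
x/v(5) + y = 36/5 + 15 = 111/5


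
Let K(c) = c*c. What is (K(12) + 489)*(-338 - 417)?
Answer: -477915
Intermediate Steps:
K(c) = c²
(K(12) + 489)*(-338 - 417) = (12² + 489)*(-338 - 417) = (144 + 489)*(-755) = 633*(-755) = -477915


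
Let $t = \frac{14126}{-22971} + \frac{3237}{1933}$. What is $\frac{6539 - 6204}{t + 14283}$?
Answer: $\frac{14874985905}{634254286438} \approx 0.023453$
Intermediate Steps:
$t = \frac{47051569}{44402943}$ ($t = 14126 \left(- \frac{1}{22971}\right) + 3237 \cdot \frac{1}{1933} = - \frac{14126}{22971} + \frac{3237}{1933} = \frac{47051569}{44402943} \approx 1.0597$)
$\frac{6539 - 6204}{t + 14283} = \frac{6539 - 6204}{\frac{47051569}{44402943} + 14283} = \frac{6539 - 6204}{\frac{634254286438}{44402943}} = 335 \cdot \frac{44402943}{634254286438} = \frac{14874985905}{634254286438}$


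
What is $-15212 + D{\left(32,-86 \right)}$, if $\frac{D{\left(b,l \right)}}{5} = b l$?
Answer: $-28972$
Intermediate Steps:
$D{\left(b,l \right)} = 5 b l$
$-15212 + D{\left(32,-86 \right)} = -15212 + 5 \cdot 32 \left(-86\right) = -15212 - 13760 = -28972$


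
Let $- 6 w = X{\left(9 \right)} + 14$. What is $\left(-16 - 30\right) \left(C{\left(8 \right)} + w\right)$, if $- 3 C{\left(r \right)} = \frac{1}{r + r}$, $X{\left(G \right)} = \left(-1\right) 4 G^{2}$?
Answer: $- \frac{57017}{24} \approx -2375.7$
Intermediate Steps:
$X{\left(G \right)} = - 4 G^{2}$
$w = \frac{155}{3}$ ($w = - \frac{- 4 \cdot 9^{2} + 14}{6} = - \frac{\left(-4\right) 81 + 14}{6} = - \frac{-324 + 14}{6} = \left(- \frac{1}{6}\right) \left(-310\right) = \frac{155}{3} \approx 51.667$)
$C{\left(r \right)} = - \frac{1}{6 r}$ ($C{\left(r \right)} = - \frac{1}{3 \left(r + r\right)} = - \frac{1}{3 \cdot 2 r} = - \frac{\frac{1}{2} \frac{1}{r}}{3} = - \frac{1}{6 r}$)
$\left(-16 - 30\right) \left(C{\left(8 \right)} + w\right) = \left(-16 - 30\right) \left(- \frac{1}{6 \cdot 8} + \frac{155}{3}\right) = - 46 \left(\left(- \frac{1}{6}\right) \frac{1}{8} + \frac{155}{3}\right) = - 46 \left(- \frac{1}{48} + \frac{155}{3}\right) = \left(-46\right) \frac{2479}{48} = - \frac{57017}{24}$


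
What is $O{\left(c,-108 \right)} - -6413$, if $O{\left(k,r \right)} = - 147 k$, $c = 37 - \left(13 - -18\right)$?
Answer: $5531$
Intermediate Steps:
$c = 6$ ($c = 37 - \left(13 + 18\right) = 37 - 31 = 6$)
$O{\left(c,-108 \right)} - -6413 = \left(-147\right) 6 - -6413 = -882 + 6413 = 5531$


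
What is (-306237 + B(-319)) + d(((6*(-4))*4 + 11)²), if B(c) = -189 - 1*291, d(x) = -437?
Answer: -307154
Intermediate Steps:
B(c) = -480 (B(c) = -189 - 291 = -480)
(-306237 + B(-319)) + d(((6*(-4))*4 + 11)²) = (-306237 - 480) - 437 = -306717 - 437 = -307154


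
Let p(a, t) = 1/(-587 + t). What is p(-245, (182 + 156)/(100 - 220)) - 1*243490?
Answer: -8616867670/35389 ≈ -2.4349e+5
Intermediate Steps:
p(-245, (182 + 156)/(100 - 220)) - 1*243490 = 1/(-587 + (182 + 156)/(100 - 220)) - 1*243490 = 1/(-587 + 338/(-120)) - 243490 = 1/(-587 + 338*(-1/120)) - 243490 = 1/(-587 - 169/60) - 243490 = 1/(-35389/60) - 243490 = -60/35389 - 243490 = -8616867670/35389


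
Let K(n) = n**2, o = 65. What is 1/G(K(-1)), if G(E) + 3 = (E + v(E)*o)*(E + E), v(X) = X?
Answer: 1/129 ≈ 0.0077519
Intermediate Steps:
G(E) = -3 + 132*E**2 (G(E) = -3 + (E + E*65)*(E + E) = -3 + (E + 65*E)*(2*E) = -3 + (66*E)*(2*E) = -3 + 132*E**2)
1/G(K(-1)) = 1/(-3 + 132*((-1)**2)**2) = 1/(-3 + 132*1**2) = 1/(-3 + 132*1) = 1/(-3 + 132) = 1/129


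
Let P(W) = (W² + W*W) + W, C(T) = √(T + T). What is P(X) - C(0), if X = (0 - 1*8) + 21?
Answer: 351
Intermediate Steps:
X = 13 (X = (0 - 8) + 21 = -8 + 21 = 13)
C(T) = √2*√T (C(T) = √(2*T) = √2*√T)
P(W) = W + 2*W² (P(W) = (W² + W²) + W = 2*W² + W = W + 2*W²)
P(X) - C(0) = 13*(1 + 2*13) - √2*√0 = 13*(1 + 26) - √2*0 = 13*27 - 1*0 = 351 + 0 = 351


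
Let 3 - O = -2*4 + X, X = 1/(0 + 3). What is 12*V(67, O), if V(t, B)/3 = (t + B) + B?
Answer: 3180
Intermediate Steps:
X = ⅓ (X = 1/3 = ⅓ ≈ 0.33333)
O = 32/3 (O = 3 - (-2*4 + ⅓) = 3 - (-8 + ⅓) = 3 - 1*(-23/3) = 3 + 23/3 = 32/3 ≈ 10.667)
V(t, B) = 3*t + 6*B (V(t, B) = 3*((t + B) + B) = 3*((B + t) + B) = 3*(t + 2*B) = 3*t + 6*B)
12*V(67, O) = 12*(3*67 + 6*(32/3)) = 12*(201 + 64) = 12*265 = 3180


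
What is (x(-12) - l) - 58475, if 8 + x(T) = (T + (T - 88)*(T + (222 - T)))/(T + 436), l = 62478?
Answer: -12827419/106 ≈ -1.2101e+5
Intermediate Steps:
x(T) = -8 + (-19536 + 223*T)/(436 + T) (x(T) = -8 + (T + (T - 88)*(T + (222 - T)))/(T + 436) = -8 + (T + (-88 + T)*222)/(436 + T) = -8 + (T + (-19536 + 222*T))/(436 + T) = -8 + (-19536 + 223*T)/(436 + T))
(x(-12) - l) - 58475 = ((-23024 + 215*(-12))/(436 - 12) - 1*62478) - 58475 = ((-23024 - 2580)/424 - 62478) - 58475 = ((1/424)*(-25604) - 62478) - 58475 = (-6401/106 - 62478) - 58475 = -6629069/106 - 58475 = -12827419/106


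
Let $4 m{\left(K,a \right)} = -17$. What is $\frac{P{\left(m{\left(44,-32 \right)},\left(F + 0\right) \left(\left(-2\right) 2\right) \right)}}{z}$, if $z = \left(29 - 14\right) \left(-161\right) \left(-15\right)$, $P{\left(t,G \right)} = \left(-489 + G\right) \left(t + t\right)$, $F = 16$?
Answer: $\frac{1343}{10350} \approx 0.12976$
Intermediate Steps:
$m{\left(K,a \right)} = - \frac{17}{4}$ ($m{\left(K,a \right)} = \frac{1}{4} \left(-17\right) = - \frac{17}{4}$)
$P{\left(t,G \right)} = 2 t \left(-489 + G\right)$ ($P{\left(t,G \right)} = \left(-489 + G\right) 2 t = 2 t \left(-489 + G\right)$)
$z = 36225$ ($z = 15 \left(-161\right) \left(-15\right) = \left(-2415\right) \left(-15\right) = 36225$)
$\frac{P{\left(m{\left(44,-32 \right)},\left(F + 0\right) \left(\left(-2\right) 2\right) \right)}}{z} = \frac{2 \left(- \frac{17}{4}\right) \left(-489 + \left(16 + 0\right) \left(\left(-2\right) 2\right)\right)}{36225} = 2 \left(- \frac{17}{4}\right) \left(-489 + 16 \left(-4\right)\right) \frac{1}{36225} = 2 \left(- \frac{17}{4}\right) \left(-489 - 64\right) \frac{1}{36225} = 2 \left(- \frac{17}{4}\right) \left(-553\right) \frac{1}{36225} = \frac{9401}{2} \cdot \frac{1}{36225} = \frac{1343}{10350}$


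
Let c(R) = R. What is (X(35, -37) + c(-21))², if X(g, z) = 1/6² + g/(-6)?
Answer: 931225/1296 ≈ 718.54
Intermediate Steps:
X(g, z) = 1/36 - g/6 (X(g, z) = 1/36 + g*(-⅙) = 1*(1/36) - g/6 = 1/36 - g/6)
(X(35, -37) + c(-21))² = ((1/36 - ⅙*35) - 21)² = ((1/36 - 35/6) - 21)² = (-209/36 - 21)² = (-965/36)² = 931225/1296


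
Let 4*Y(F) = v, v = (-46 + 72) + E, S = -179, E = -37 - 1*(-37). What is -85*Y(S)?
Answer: -1105/2 ≈ -552.50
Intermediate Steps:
E = 0 (E = -37 + 37 = 0)
v = 26 (v = (-46 + 72) + 0 = 26 + 0 = 26)
Y(F) = 13/2 (Y(F) = (¼)*26 = 13/2)
-85*Y(S) = -85*13/2 = -1105/2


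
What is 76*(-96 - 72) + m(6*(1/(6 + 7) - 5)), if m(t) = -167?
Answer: -12935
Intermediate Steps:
76*(-96 - 72) + m(6*(1/(6 + 7) - 5)) = 76*(-96 - 72) - 167 = 76*(-168) - 167 = -12768 - 167 = -12935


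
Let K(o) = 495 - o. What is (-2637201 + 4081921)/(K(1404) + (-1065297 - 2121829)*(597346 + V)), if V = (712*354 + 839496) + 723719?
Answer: -1444720/7689288872643 ≈ -1.8789e-7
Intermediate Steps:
V = 1815263 (V = (252048 + 839496) + 723719 = 1091544 + 723719 = 1815263)
(-2637201 + 4081921)/(K(1404) + (-1065297 - 2121829)*(597346 + V)) = (-2637201 + 4081921)/((495 - 1*1404) + (-1065297 - 2121829)*(597346 + 1815263)) = 1444720/((495 - 1404) - 3187126*2412609) = 1444720/(-909 - 7689288871734) = 1444720/(-7689288872643) = 1444720*(-1/7689288872643) = -1444720/7689288872643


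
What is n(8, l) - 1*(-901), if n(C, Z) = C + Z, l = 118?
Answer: 1027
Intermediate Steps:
n(8, l) - 1*(-901) = (8 + 118) - 1*(-901) = 126 + 901 = 1027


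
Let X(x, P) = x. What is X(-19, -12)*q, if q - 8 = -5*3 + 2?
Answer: 95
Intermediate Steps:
q = -5 (q = 8 + (-5*3 + 2) = 8 + (-15 + 2) = 8 - 13 = -5)
X(-19, -12)*q = -19*(-5) = 95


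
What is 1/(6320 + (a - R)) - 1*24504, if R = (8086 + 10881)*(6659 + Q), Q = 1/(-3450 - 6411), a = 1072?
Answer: -30516883271660277/1245383744354 ≈ -24504.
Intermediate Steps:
Q = -1/9861 (Q = 1/(-9861) = -1/9861 ≈ -0.00010141)
R = 1245456636866/9861 (R = (8086 + 10881)*(6659 - 1/9861) = 18967*(65664398/9861) = 1245456636866/9861 ≈ 1.2630e+8)
1/(6320 + (a - R)) - 1*24504 = 1/(6320 + (1072 - 1*1245456636866/9861)) - 1*24504 = 1/(6320 + (1072 - 1245456636866/9861)) - 24504 = 1/(6320 - 1245446065874/9861) - 24504 = 1/(-1245383744354/9861) - 24504 = -9861/1245383744354 - 24504 = -30516883271660277/1245383744354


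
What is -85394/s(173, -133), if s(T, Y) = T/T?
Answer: -85394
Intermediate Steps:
s(T, Y) = 1
-85394/s(173, -133) = -85394/1 = -85394*1 = -85394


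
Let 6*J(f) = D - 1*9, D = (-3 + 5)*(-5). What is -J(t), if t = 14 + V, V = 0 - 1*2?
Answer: 19/6 ≈ 3.1667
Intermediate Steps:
V = -2 (V = 0 - 2 = -2)
D = -10 (D = 2*(-5) = -10)
t = 12 (t = 14 - 2 = 12)
J(f) = -19/6 (J(f) = (-10 - 1*9)/6 = (-10 - 9)/6 = (⅙)*(-19) = -19/6)
-J(t) = -1*(-19/6) = 19/6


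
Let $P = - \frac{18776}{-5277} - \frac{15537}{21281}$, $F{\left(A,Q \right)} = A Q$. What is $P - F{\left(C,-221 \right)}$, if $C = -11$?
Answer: $- \frac{272683320440}{112299837} \approx -2428.2$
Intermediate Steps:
$P = \frac{317583307}{112299837}$ ($P = \left(-18776\right) \left(- \frac{1}{5277}\right) - \frac{15537}{21281} = \frac{18776}{5277} - \frac{15537}{21281} = \frac{317583307}{112299837} \approx 2.828$)
$P - F{\left(C,-221 \right)} = \frac{317583307}{112299837} - \left(-11\right) \left(-221\right) = \frac{317583307}{112299837} - 2431 = - \frac{272683320440}{112299837}$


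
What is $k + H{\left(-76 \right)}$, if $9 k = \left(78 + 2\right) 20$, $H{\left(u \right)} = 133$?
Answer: $\frac{2797}{9} \approx 310.78$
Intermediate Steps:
$k = \frac{1600}{9}$ ($k = \frac{\left(78 + 2\right) 20}{9} = \frac{80 \cdot 20}{9} = \frac{1}{9} \cdot 1600 = \frac{1600}{9} \approx 177.78$)
$k + H{\left(-76 \right)} = \frac{1600}{9} + 133 = \frac{2797}{9}$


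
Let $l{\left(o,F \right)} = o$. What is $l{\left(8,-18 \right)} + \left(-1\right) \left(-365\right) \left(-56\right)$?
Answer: $-20432$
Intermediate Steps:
$l{\left(8,-18 \right)} + \left(-1\right) \left(-365\right) \left(-56\right) = 8 + \left(-1\right) \left(-365\right) \left(-56\right) = 8 + 365 \left(-56\right) = 8 - 20440 = -20432$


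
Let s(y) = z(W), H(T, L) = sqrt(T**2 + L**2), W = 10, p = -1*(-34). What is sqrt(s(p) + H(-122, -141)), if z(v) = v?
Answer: sqrt(10 + sqrt(34765)) ≈ 14.016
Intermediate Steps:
p = 34
H(T, L) = sqrt(L**2 + T**2)
s(y) = 10
sqrt(s(p) + H(-122, -141)) = sqrt(10 + sqrt((-141)**2 + (-122)**2)) = sqrt(10 + sqrt(19881 + 14884)) = sqrt(10 + sqrt(34765))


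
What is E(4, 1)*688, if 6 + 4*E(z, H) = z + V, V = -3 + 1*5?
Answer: 0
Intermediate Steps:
V = 2 (V = -3 + 5 = 2)
E(z, H) = -1 + z/4 (E(z, H) = -3/2 + (z + 2)/4 = -3/2 + (2 + z)/4 = -3/2 + (1/2 + z/4) = -1 + z/4)
E(4, 1)*688 = (-1 + (1/4)*4)*688 = (-1 + 1)*688 = 0*688 = 0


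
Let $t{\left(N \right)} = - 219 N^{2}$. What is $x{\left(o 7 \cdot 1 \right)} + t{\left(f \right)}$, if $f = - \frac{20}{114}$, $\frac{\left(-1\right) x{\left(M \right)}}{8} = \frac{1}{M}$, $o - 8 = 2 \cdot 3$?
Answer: $- \frac{362032}{53067} \approx -6.8222$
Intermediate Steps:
$o = 14$ ($o = 8 + 2 \cdot 3 = 8 + 6 = 14$)
$x{\left(M \right)} = - \frac{8}{M}$
$f = - \frac{10}{57}$ ($f = \left(-20\right) \frac{1}{114} = - \frac{10}{57} \approx -0.17544$)
$x{\left(o 7 \cdot 1 \right)} + t{\left(f \right)} = - \frac{8}{14 \cdot 7 \cdot 1} - 219 \left(- \frac{10}{57}\right)^{2} = - \frac{8}{98 \cdot 1} - \frac{7300}{1083} = - \frac{8}{98} - \frac{7300}{1083} = \left(-8\right) \frac{1}{98} - \frac{7300}{1083} = - \frac{4}{49} - \frac{7300}{1083} = - \frac{362032}{53067}$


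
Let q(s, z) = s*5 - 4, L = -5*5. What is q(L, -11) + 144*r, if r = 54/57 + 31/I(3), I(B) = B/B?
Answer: 84957/19 ≈ 4471.4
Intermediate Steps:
I(B) = 1
L = -25
q(s, z) = -4 + 5*s (q(s, z) = 5*s - 4 = -4 + 5*s)
r = 607/19 (r = 54/57 + 31/1 = 54*(1/57) + 31*1 = 18/19 + 31 = 607/19 ≈ 31.947)
q(L, -11) + 144*r = (-4 + 5*(-25)) + 144*(607/19) = (-4 - 125) + 87408/19 = -129 + 87408/19 = 84957/19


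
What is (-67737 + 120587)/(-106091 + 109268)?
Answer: 52850/3177 ≈ 16.635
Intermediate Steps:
(-67737 + 120587)/(-106091 + 109268) = 52850/3177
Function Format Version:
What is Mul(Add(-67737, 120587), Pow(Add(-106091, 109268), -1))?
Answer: Rational(52850, 3177) ≈ 16.635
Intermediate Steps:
Mul(Add(-67737, 120587), Pow(Add(-106091, 109268), -1)) = Mul(52850, Pow(3177, -1)) = Mul(52850, Rational(1, 3177)) = Rational(52850, 3177)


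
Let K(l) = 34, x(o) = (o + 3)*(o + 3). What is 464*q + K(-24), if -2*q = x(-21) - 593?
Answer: 62442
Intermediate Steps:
x(o) = (3 + o)² (x(o) = (3 + o)*(3 + o) = (3 + o)²)
q = 269/2 (q = -((3 - 21)² - 593)/2 = -((-18)² - 593)/2 = -(324 - 593)/2 = -½*(-269) = 269/2 ≈ 134.50)
464*q + K(-24) = 464*(269/2) + 34 = 62408 + 34 = 62442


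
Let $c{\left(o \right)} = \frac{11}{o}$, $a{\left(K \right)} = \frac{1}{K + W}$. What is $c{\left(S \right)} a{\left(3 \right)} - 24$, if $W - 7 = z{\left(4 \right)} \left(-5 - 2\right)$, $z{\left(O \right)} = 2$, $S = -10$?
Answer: $- \frac{949}{40} \approx -23.725$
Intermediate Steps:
$W = -7$ ($W = 7 + 2 \left(-5 - 2\right) = 7 + 2 \left(-7\right) = 7 - 14 = -7$)
$a{\left(K \right)} = \frac{1}{-7 + K}$ ($a{\left(K \right)} = \frac{1}{K - 7} = \frac{1}{-7 + K}$)
$c{\left(S \right)} a{\left(3 \right)} - 24 = \frac{11 \frac{1}{-10}}{-7 + 3} - 24 = \frac{11 \left(- \frac{1}{10}\right)}{-4} - 24 = \left(- \frac{11}{10}\right) \left(- \frac{1}{4}\right) - 24 = \frac{11}{40} - 24 = - \frac{949}{40}$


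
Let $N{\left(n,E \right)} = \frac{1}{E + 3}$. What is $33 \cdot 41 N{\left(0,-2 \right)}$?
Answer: $1353$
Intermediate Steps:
$N{\left(n,E \right)} = \frac{1}{3 + E}$
$33 \cdot 41 N{\left(0,-2 \right)} = \frac{33 \cdot 41}{3 - 2} = \frac{1353}{1} = 1353 \cdot 1 = 1353$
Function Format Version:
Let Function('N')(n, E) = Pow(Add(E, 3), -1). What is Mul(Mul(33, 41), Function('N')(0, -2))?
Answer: 1353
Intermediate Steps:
Function('N')(n, E) = Pow(Add(3, E), -1)
Mul(Mul(33, 41), Function('N')(0, -2)) = Mul(Mul(33, 41), Pow(Add(3, -2), -1)) = Mul(1353, Pow(1, -1)) = Mul(1353, 1) = 1353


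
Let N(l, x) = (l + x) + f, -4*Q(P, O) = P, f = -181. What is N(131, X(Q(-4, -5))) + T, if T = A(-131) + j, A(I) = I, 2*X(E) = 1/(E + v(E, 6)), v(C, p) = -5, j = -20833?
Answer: -168113/8 ≈ -21014.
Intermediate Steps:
Q(P, O) = -P/4
X(E) = 1/(2*(-5 + E)) (X(E) = 1/(2*(E - 5)) = 1/(2*(-5 + E)))
T = -20964 (T = -131 - 20833 = -20964)
N(l, x) = -181 + l + x (N(l, x) = (l + x) - 181 = -181 + l + x)
N(131, X(Q(-4, -5))) + T = (-181 + 131 + 1/(2*(-5 - 1/4*(-4)))) - 20964 = (-181 + 131 + 1/(2*(-5 + 1))) - 20964 = (-181 + 131 + (1/2)/(-4)) - 20964 = (-181 + 131 + (1/2)*(-1/4)) - 20964 = (-181 + 131 - 1/8) - 20964 = -401/8 - 20964 = -168113/8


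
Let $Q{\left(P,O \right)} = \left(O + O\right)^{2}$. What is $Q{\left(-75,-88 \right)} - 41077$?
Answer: $-10101$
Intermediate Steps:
$Q{\left(P,O \right)} = 4 O^{2}$ ($Q{\left(P,O \right)} = \left(2 O\right)^{2} = 4 O^{2}$)
$Q{\left(-75,-88 \right)} - 41077 = 4 \left(-88\right)^{2} - 41077 = 4 \cdot 7744 - 41077 = 30976 - 41077 = -10101$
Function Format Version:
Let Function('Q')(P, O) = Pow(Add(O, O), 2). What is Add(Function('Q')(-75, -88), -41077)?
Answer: -10101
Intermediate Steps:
Function('Q')(P, O) = Mul(4, Pow(O, 2)) (Function('Q')(P, O) = Pow(Mul(2, O), 2) = Mul(4, Pow(O, 2)))
Add(Function('Q')(-75, -88), -41077) = Add(Mul(4, Pow(-88, 2)), -41077) = Add(Mul(4, 7744), -41077) = Add(30976, -41077) = -10101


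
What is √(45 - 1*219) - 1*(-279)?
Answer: 279 + I*√174 ≈ 279.0 + 13.191*I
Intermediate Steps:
√(45 - 1*219) - 1*(-279) = √(45 - 219) + 279 = √(-174) + 279 = I*√174 + 279 = 279 + I*√174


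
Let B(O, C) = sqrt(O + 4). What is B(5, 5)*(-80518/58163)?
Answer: -241554/58163 ≈ -4.1531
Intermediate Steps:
B(O, C) = sqrt(4 + O)
B(5, 5)*(-80518/58163) = sqrt(4 + 5)*(-80518/58163) = sqrt(9)*(-80518*1/58163) = 3*(-80518/58163) = -241554/58163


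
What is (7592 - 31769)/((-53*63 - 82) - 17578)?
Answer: 24177/20999 ≈ 1.1513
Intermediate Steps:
(7592 - 31769)/((-53*63 - 82) - 17578) = -24177/((-3339 - 82) - 17578) = -24177/(-3421 - 17578) = -24177/(-20999) = -24177*(-1/20999) = 24177/20999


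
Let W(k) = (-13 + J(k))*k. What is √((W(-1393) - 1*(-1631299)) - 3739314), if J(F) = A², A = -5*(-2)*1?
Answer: 161*I*√86 ≈ 1493.1*I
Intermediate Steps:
A = 10 (A = 10*1 = 10)
J(F) = 100 (J(F) = 10² = 100)
W(k) = 87*k (W(k) = (-13 + 100)*k = 87*k)
√((W(-1393) - 1*(-1631299)) - 3739314) = √((87*(-1393) - 1*(-1631299)) - 3739314) = √((-121191 + 1631299) - 3739314) = √(1510108 - 3739314) = √(-2229206) = 161*I*√86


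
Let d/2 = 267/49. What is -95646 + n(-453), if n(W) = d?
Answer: -4686120/49 ≈ -95635.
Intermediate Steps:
d = 534/49 (d = 2*(267/49) = 534/49 ≈ 10.898)
n(W) = 534/49
-95646 + n(-453) = -95646 + 534/49 = -4686120/49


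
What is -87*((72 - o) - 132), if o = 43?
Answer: 8961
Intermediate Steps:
-87*((72 - o) - 132) = -87*((72 - 1*43) - 132) = -87*((72 - 43) - 132) = -87*(29 - 132) = -87*(-103) = 8961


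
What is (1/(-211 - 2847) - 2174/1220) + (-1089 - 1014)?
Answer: -981554699/466345 ≈ -2104.8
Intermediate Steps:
(1/(-211 - 2847) - 2174/1220) + (-1089 - 1014) = (1/(-3058) - 2174*1/1220) - 2103 = (-1/3058 - 1087/610) - 2103 = -831164/466345 - 2103 = -981554699/466345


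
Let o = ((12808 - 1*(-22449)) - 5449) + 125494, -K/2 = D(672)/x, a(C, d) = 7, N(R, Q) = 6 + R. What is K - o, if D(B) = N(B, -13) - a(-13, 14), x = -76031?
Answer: -11807765020/76031 ≈ -1.5530e+5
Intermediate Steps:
D(B) = -1 + B (D(B) = (6 + B) - 1*7 = (6 + B) - 7 = -1 + B)
K = 1342/76031 (K = -2*(-1 + 672)/(-76031) = -1342*(-1)/76031 = -2*(-671/76031) = 1342/76031 ≈ 0.017651)
o = 155302 (o = ((12808 + 22449) - 5449) + 125494 = (35257 - 5449) + 125494 = 29808 + 125494 = 155302)
K - o = 1342/76031 - 1*155302 = 1342/76031 - 155302 = -11807765020/76031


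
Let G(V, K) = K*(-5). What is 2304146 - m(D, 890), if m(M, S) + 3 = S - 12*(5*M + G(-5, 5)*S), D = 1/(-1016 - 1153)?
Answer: 1472215237/723 ≈ 2.0363e+6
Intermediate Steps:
D = -1/2169 (D = 1/(-2169) = -1/2169 ≈ -0.00046104)
G(V, K) = -5*K
m(M, S) = -3 - 60*M + 301*S (m(M, S) = -3 + (S - 12*(5*M + (-5*5)*S)) = -3 + (S - 12*(5*M - 25*S)) = -3 + (S - 12*(-25*S + 5*M)) = -3 + (S + (-60*M + 300*S)) = -3 + (-60*M + 301*S) = -3 - 60*M + 301*S)
2304146 - m(D, 890) = 2304146 - (-3 - 60*(-1/2169) + 301*890) = 2304146 - (-3 + 20/723 + 267890) = 2304146 - 1*193682321/723 = 2304146 - 193682321/723 = 1472215237/723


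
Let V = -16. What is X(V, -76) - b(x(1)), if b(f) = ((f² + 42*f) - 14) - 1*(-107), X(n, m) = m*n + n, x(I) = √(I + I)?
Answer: 1105 - 42*√2 ≈ 1045.6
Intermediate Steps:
x(I) = √2*√I (x(I) = √(2*I) = √2*√I)
X(n, m) = n + m*n
b(f) = 93 + f² + 42*f (b(f) = (-14 + f² + 42*f) + 107 = 93 + f² + 42*f)
X(V, -76) - b(x(1)) = -16*(1 - 76) - (93 + (√2*√1)² + 42*(√2*√1)) = -16*(-75) - (93 + (√2*1)² + 42*(√2*1)) = 1200 - (93 + (√2)² + 42*√2) = 1200 - (93 + 2 + 42*√2) = 1200 - (95 + 42*√2) = 1200 + (-95 - 42*√2) = 1105 - 42*√2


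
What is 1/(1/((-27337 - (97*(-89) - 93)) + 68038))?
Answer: 49427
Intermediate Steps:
1/(1/((-27337 - (97*(-89) - 93)) + 68038)) = 1/(1/((-27337 - (-8633 - 93)) + 68038)) = 1/(1/((-27337 - 1*(-8726)) + 68038)) = 1/(1/((-27337 + 8726) + 68038)) = 1/(1/(-18611 + 68038)) = 1/(1/49427) = 49427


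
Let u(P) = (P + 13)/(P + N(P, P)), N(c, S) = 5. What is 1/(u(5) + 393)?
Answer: 5/1974 ≈ 0.0025329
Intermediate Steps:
u(P) = (13 + P)/(5 + P) (u(P) = (P + 13)/(P + 5) = (13 + P)/(5 + P))
1/(u(5) + 393) = 1/((13 + 5)/(5 + 5) + 393) = 1/(18/10 + 393) = 1/((⅒)*18 + 393) = 1/(9/5 + 393) = 1/(1974/5) = 5/1974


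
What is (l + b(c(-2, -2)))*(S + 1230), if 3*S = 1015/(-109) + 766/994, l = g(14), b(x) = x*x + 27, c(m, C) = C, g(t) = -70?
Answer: -2592663606/54173 ≈ -47859.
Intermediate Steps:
b(x) = 27 + x² (b(x) = x² + 27 = 27 + x²)
l = -70
S = -154236/54173 (S = (1015/(-109) + 766/994)/3 = (1015*(-1/109) + 766*(1/994))/3 = (-1015/109 + 383/497)/3 = (⅓)*(-462708/54173) = -154236/54173 ≈ -2.8471)
(l + b(c(-2, -2)))*(S + 1230) = (-70 + (27 + (-2)²))*(-154236/54173 + 1230) = (-70 + (27 + 4))*(66478554/54173) = (-70 + 31)*(66478554/54173) = -39*66478554/54173 = -2592663606/54173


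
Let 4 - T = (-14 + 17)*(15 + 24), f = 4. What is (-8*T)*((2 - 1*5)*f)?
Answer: -10848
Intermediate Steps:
T = -113 (T = 4 - (-14 + 17)*(15 + 24) = 4 - 3*39 = 4 - 1*117 = 4 - 117 = -113)
(-8*T)*((2 - 1*5)*f) = (-8*(-113))*((2 - 1*5)*4) = 904*((2 - 5)*4) = 904*(-3*4) = 904*(-12) = -10848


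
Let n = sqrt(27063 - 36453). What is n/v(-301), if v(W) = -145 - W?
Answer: I*sqrt(9390)/156 ≈ 0.62117*I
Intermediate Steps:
n = I*sqrt(9390) (n = sqrt(-9390) = I*sqrt(9390) ≈ 96.902*I)
n/v(-301) = (I*sqrt(9390))/(-145 - 1*(-301)) = (I*sqrt(9390))/(-145 + 301) = (I*sqrt(9390))/156 = (I*sqrt(9390))*(1/156) = I*sqrt(9390)/156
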